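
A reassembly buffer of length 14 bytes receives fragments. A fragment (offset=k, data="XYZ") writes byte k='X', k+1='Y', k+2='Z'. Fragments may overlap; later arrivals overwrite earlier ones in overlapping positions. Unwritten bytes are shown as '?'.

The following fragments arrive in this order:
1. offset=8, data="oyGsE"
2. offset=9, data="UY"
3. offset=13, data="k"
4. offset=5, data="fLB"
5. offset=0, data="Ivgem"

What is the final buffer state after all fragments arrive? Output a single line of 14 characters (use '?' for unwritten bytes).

Fragment 1: offset=8 data="oyGsE" -> buffer=????????oyGsE?
Fragment 2: offset=9 data="UY" -> buffer=????????oUYsE?
Fragment 3: offset=13 data="k" -> buffer=????????oUYsEk
Fragment 4: offset=5 data="fLB" -> buffer=?????fLBoUYsEk
Fragment 5: offset=0 data="Ivgem" -> buffer=IvgemfLBoUYsEk

Answer: IvgemfLBoUYsEk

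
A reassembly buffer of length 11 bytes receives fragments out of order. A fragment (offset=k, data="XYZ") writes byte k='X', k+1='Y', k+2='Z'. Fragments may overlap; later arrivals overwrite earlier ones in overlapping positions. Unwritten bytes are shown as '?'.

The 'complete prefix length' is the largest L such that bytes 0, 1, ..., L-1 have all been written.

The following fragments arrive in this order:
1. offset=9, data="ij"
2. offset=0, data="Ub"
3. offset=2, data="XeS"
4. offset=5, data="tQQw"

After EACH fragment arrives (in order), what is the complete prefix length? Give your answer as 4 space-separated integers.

Fragment 1: offset=9 data="ij" -> buffer=?????????ij -> prefix_len=0
Fragment 2: offset=0 data="Ub" -> buffer=Ub???????ij -> prefix_len=2
Fragment 3: offset=2 data="XeS" -> buffer=UbXeS????ij -> prefix_len=5
Fragment 4: offset=5 data="tQQw" -> buffer=UbXeStQQwij -> prefix_len=11

Answer: 0 2 5 11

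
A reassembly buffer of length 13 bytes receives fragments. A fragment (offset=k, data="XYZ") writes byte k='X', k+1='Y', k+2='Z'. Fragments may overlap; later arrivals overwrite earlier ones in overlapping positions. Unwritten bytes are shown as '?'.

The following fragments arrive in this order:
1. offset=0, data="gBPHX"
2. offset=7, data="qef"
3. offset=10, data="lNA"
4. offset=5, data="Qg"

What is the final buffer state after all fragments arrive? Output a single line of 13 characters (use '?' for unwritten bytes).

Fragment 1: offset=0 data="gBPHX" -> buffer=gBPHX????????
Fragment 2: offset=7 data="qef" -> buffer=gBPHX??qef???
Fragment 3: offset=10 data="lNA" -> buffer=gBPHX??qeflNA
Fragment 4: offset=5 data="Qg" -> buffer=gBPHXQgqeflNA

Answer: gBPHXQgqeflNA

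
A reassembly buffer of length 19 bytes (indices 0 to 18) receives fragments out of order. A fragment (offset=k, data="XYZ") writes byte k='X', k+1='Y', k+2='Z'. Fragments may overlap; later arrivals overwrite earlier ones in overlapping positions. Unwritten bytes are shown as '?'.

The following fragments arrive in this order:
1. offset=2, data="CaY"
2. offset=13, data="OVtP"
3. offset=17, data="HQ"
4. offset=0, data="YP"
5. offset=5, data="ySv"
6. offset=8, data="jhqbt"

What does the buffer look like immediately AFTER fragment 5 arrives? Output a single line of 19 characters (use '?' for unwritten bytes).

Fragment 1: offset=2 data="CaY" -> buffer=??CaY??????????????
Fragment 2: offset=13 data="OVtP" -> buffer=??CaY????????OVtP??
Fragment 3: offset=17 data="HQ" -> buffer=??CaY????????OVtPHQ
Fragment 4: offset=0 data="YP" -> buffer=YPCaY????????OVtPHQ
Fragment 5: offset=5 data="ySv" -> buffer=YPCaYySv?????OVtPHQ

Answer: YPCaYySv?????OVtPHQ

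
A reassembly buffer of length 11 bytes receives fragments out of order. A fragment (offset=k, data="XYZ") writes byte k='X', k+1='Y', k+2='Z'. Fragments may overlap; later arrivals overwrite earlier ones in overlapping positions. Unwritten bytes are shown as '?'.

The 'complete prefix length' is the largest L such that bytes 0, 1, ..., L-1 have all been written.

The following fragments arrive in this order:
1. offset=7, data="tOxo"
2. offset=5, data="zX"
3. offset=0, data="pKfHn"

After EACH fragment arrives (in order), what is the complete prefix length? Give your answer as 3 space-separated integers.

Answer: 0 0 11

Derivation:
Fragment 1: offset=7 data="tOxo" -> buffer=???????tOxo -> prefix_len=0
Fragment 2: offset=5 data="zX" -> buffer=?????zXtOxo -> prefix_len=0
Fragment 3: offset=0 data="pKfHn" -> buffer=pKfHnzXtOxo -> prefix_len=11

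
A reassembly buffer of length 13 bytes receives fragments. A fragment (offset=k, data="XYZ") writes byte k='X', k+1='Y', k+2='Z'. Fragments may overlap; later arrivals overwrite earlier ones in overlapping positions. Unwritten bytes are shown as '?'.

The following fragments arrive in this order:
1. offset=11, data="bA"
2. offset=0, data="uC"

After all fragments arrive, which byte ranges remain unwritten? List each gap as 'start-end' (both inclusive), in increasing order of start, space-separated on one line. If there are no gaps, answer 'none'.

Fragment 1: offset=11 len=2
Fragment 2: offset=0 len=2
Gaps: 2-10

Answer: 2-10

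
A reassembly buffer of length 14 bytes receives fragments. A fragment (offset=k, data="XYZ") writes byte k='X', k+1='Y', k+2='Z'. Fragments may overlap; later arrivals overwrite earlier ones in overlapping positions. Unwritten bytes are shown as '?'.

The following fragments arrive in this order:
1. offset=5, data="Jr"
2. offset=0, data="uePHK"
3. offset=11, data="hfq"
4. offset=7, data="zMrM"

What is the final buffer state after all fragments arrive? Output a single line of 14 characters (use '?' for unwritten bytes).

Fragment 1: offset=5 data="Jr" -> buffer=?????Jr???????
Fragment 2: offset=0 data="uePHK" -> buffer=uePHKJr???????
Fragment 3: offset=11 data="hfq" -> buffer=uePHKJr????hfq
Fragment 4: offset=7 data="zMrM" -> buffer=uePHKJrzMrMhfq

Answer: uePHKJrzMrMhfq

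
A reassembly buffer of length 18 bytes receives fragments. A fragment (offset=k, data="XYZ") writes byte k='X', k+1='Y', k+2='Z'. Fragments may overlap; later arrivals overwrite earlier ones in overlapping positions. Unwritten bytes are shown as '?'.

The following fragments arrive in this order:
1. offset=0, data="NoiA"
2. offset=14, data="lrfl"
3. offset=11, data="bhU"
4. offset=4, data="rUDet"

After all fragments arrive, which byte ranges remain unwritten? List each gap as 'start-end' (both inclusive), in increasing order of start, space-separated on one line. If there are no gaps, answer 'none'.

Fragment 1: offset=0 len=4
Fragment 2: offset=14 len=4
Fragment 3: offset=11 len=3
Fragment 4: offset=4 len=5
Gaps: 9-10

Answer: 9-10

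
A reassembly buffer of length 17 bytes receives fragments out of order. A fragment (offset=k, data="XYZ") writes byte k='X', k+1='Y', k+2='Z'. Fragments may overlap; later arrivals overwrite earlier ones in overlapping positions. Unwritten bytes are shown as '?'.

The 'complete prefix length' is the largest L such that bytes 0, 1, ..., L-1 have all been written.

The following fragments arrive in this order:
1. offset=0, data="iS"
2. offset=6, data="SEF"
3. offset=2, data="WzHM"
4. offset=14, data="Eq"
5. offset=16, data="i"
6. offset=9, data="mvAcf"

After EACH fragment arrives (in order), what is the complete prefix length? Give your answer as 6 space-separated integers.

Fragment 1: offset=0 data="iS" -> buffer=iS??????????????? -> prefix_len=2
Fragment 2: offset=6 data="SEF" -> buffer=iS????SEF???????? -> prefix_len=2
Fragment 3: offset=2 data="WzHM" -> buffer=iSWzHMSEF???????? -> prefix_len=9
Fragment 4: offset=14 data="Eq" -> buffer=iSWzHMSEF?????Eq? -> prefix_len=9
Fragment 5: offset=16 data="i" -> buffer=iSWzHMSEF?????Eqi -> prefix_len=9
Fragment 6: offset=9 data="mvAcf" -> buffer=iSWzHMSEFmvAcfEqi -> prefix_len=17

Answer: 2 2 9 9 9 17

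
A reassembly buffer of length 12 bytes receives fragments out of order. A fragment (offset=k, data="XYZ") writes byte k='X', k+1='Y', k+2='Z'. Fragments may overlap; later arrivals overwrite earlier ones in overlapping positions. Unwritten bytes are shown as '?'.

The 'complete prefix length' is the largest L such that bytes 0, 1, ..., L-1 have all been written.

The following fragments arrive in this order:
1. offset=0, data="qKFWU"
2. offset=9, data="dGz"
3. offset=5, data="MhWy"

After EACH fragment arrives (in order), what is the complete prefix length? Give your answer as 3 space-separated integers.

Fragment 1: offset=0 data="qKFWU" -> buffer=qKFWU??????? -> prefix_len=5
Fragment 2: offset=9 data="dGz" -> buffer=qKFWU????dGz -> prefix_len=5
Fragment 3: offset=5 data="MhWy" -> buffer=qKFWUMhWydGz -> prefix_len=12

Answer: 5 5 12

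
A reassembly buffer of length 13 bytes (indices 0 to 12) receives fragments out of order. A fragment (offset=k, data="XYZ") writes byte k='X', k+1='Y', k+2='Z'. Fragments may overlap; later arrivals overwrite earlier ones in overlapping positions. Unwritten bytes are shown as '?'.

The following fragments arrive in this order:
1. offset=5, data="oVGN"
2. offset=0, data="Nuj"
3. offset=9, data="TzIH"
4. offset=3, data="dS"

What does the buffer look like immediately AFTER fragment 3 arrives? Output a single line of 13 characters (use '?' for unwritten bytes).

Fragment 1: offset=5 data="oVGN" -> buffer=?????oVGN????
Fragment 2: offset=0 data="Nuj" -> buffer=Nuj??oVGN????
Fragment 3: offset=9 data="TzIH" -> buffer=Nuj??oVGNTzIH

Answer: Nuj??oVGNTzIH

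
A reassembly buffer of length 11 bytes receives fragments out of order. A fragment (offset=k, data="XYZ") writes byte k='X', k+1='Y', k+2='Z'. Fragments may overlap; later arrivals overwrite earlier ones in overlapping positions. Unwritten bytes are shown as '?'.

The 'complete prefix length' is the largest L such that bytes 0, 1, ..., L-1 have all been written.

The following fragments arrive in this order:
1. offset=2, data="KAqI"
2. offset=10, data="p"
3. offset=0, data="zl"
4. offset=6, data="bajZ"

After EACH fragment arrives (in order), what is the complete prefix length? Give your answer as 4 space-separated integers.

Fragment 1: offset=2 data="KAqI" -> buffer=??KAqI????? -> prefix_len=0
Fragment 2: offset=10 data="p" -> buffer=??KAqI????p -> prefix_len=0
Fragment 3: offset=0 data="zl" -> buffer=zlKAqI????p -> prefix_len=6
Fragment 4: offset=6 data="bajZ" -> buffer=zlKAqIbajZp -> prefix_len=11

Answer: 0 0 6 11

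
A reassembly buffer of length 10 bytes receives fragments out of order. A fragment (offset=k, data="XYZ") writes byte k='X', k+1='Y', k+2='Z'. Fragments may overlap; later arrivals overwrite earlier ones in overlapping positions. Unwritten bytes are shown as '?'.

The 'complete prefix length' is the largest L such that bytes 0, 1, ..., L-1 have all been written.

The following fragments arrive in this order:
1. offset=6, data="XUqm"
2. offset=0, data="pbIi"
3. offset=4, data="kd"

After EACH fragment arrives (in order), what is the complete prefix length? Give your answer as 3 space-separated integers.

Answer: 0 4 10

Derivation:
Fragment 1: offset=6 data="XUqm" -> buffer=??????XUqm -> prefix_len=0
Fragment 2: offset=0 data="pbIi" -> buffer=pbIi??XUqm -> prefix_len=4
Fragment 3: offset=4 data="kd" -> buffer=pbIikdXUqm -> prefix_len=10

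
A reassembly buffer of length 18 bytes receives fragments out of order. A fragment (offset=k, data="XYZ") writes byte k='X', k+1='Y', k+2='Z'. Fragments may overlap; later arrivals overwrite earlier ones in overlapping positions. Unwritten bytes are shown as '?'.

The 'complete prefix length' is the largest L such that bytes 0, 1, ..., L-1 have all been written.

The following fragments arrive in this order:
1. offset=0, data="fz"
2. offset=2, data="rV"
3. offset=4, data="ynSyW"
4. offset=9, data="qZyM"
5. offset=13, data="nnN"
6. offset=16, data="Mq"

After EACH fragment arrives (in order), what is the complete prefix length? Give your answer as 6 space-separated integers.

Answer: 2 4 9 13 16 18

Derivation:
Fragment 1: offset=0 data="fz" -> buffer=fz???????????????? -> prefix_len=2
Fragment 2: offset=2 data="rV" -> buffer=fzrV?????????????? -> prefix_len=4
Fragment 3: offset=4 data="ynSyW" -> buffer=fzrVynSyW????????? -> prefix_len=9
Fragment 4: offset=9 data="qZyM" -> buffer=fzrVynSyWqZyM????? -> prefix_len=13
Fragment 5: offset=13 data="nnN" -> buffer=fzrVynSyWqZyMnnN?? -> prefix_len=16
Fragment 6: offset=16 data="Mq" -> buffer=fzrVynSyWqZyMnnNMq -> prefix_len=18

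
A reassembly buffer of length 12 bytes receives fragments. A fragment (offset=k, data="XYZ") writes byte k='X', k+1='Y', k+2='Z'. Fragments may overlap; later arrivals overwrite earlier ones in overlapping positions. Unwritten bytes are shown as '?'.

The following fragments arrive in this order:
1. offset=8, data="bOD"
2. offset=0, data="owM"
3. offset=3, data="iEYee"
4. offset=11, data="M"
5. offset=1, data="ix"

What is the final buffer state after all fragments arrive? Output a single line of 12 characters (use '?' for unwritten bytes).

Answer: oixiEYeebODM

Derivation:
Fragment 1: offset=8 data="bOD" -> buffer=????????bOD?
Fragment 2: offset=0 data="owM" -> buffer=owM?????bOD?
Fragment 3: offset=3 data="iEYee" -> buffer=owMiEYeebOD?
Fragment 4: offset=11 data="M" -> buffer=owMiEYeebODM
Fragment 5: offset=1 data="ix" -> buffer=oixiEYeebODM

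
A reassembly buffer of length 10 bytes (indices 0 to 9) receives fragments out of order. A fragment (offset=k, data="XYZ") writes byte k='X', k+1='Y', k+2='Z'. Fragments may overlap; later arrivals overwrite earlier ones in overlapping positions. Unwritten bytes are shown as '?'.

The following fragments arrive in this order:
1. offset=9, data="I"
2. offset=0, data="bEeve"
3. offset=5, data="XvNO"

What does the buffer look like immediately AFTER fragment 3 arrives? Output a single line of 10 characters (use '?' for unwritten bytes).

Fragment 1: offset=9 data="I" -> buffer=?????????I
Fragment 2: offset=0 data="bEeve" -> buffer=bEeve????I
Fragment 3: offset=5 data="XvNO" -> buffer=bEeveXvNOI

Answer: bEeveXvNOI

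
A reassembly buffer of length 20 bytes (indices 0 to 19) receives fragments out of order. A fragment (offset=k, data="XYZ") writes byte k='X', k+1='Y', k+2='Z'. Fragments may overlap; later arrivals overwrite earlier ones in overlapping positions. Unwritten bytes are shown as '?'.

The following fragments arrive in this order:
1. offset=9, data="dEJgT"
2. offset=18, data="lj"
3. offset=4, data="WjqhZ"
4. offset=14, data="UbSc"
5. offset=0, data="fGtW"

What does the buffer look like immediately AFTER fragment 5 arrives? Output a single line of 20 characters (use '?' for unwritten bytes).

Fragment 1: offset=9 data="dEJgT" -> buffer=?????????dEJgT??????
Fragment 2: offset=18 data="lj" -> buffer=?????????dEJgT????lj
Fragment 3: offset=4 data="WjqhZ" -> buffer=????WjqhZdEJgT????lj
Fragment 4: offset=14 data="UbSc" -> buffer=????WjqhZdEJgTUbSclj
Fragment 5: offset=0 data="fGtW" -> buffer=fGtWWjqhZdEJgTUbSclj

Answer: fGtWWjqhZdEJgTUbSclj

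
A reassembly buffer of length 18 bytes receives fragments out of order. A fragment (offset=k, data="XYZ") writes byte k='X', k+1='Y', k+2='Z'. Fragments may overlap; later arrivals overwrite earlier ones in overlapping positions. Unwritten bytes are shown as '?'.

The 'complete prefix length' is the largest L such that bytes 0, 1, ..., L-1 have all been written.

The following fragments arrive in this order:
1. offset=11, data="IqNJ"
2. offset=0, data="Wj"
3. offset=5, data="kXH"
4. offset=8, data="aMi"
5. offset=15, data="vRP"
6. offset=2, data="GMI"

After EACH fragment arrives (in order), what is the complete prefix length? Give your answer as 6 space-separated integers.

Fragment 1: offset=11 data="IqNJ" -> buffer=???????????IqNJ??? -> prefix_len=0
Fragment 2: offset=0 data="Wj" -> buffer=Wj?????????IqNJ??? -> prefix_len=2
Fragment 3: offset=5 data="kXH" -> buffer=Wj???kXH???IqNJ??? -> prefix_len=2
Fragment 4: offset=8 data="aMi" -> buffer=Wj???kXHaMiIqNJ??? -> prefix_len=2
Fragment 5: offset=15 data="vRP" -> buffer=Wj???kXHaMiIqNJvRP -> prefix_len=2
Fragment 6: offset=2 data="GMI" -> buffer=WjGMIkXHaMiIqNJvRP -> prefix_len=18

Answer: 0 2 2 2 2 18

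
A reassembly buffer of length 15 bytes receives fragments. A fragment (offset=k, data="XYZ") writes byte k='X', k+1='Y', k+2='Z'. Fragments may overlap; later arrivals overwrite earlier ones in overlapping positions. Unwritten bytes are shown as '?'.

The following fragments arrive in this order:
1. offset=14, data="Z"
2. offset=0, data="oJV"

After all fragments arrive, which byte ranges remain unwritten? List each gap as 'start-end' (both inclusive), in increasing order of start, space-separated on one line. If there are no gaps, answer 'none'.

Fragment 1: offset=14 len=1
Fragment 2: offset=0 len=3
Gaps: 3-13

Answer: 3-13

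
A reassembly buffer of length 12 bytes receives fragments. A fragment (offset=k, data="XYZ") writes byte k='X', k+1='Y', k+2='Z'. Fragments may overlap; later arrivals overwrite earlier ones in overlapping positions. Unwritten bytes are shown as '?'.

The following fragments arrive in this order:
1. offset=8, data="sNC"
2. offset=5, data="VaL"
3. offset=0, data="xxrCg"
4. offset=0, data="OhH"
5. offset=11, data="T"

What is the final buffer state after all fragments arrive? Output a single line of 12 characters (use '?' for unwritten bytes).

Answer: OhHCgVaLsNCT

Derivation:
Fragment 1: offset=8 data="sNC" -> buffer=????????sNC?
Fragment 2: offset=5 data="VaL" -> buffer=?????VaLsNC?
Fragment 3: offset=0 data="xxrCg" -> buffer=xxrCgVaLsNC?
Fragment 4: offset=0 data="OhH" -> buffer=OhHCgVaLsNC?
Fragment 5: offset=11 data="T" -> buffer=OhHCgVaLsNCT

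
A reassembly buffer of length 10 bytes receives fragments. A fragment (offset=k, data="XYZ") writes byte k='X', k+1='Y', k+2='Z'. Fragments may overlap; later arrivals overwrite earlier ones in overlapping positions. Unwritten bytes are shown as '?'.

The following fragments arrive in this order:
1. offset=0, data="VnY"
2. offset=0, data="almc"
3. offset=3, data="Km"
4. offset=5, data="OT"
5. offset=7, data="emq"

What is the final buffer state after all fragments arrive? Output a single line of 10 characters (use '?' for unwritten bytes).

Fragment 1: offset=0 data="VnY" -> buffer=VnY???????
Fragment 2: offset=0 data="almc" -> buffer=almc??????
Fragment 3: offset=3 data="Km" -> buffer=almKm?????
Fragment 4: offset=5 data="OT" -> buffer=almKmOT???
Fragment 5: offset=7 data="emq" -> buffer=almKmOTemq

Answer: almKmOTemq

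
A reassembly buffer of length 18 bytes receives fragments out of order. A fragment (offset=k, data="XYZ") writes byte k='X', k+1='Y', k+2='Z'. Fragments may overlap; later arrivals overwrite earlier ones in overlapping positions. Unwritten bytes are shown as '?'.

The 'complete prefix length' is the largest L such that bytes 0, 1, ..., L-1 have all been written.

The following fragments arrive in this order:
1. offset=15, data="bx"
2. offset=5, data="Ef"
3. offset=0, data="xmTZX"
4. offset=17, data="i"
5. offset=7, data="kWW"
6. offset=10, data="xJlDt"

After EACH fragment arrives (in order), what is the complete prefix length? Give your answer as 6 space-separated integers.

Answer: 0 0 7 7 10 18

Derivation:
Fragment 1: offset=15 data="bx" -> buffer=???????????????bx? -> prefix_len=0
Fragment 2: offset=5 data="Ef" -> buffer=?????Ef????????bx? -> prefix_len=0
Fragment 3: offset=0 data="xmTZX" -> buffer=xmTZXEf????????bx? -> prefix_len=7
Fragment 4: offset=17 data="i" -> buffer=xmTZXEf????????bxi -> prefix_len=7
Fragment 5: offset=7 data="kWW" -> buffer=xmTZXEfkWW?????bxi -> prefix_len=10
Fragment 6: offset=10 data="xJlDt" -> buffer=xmTZXEfkWWxJlDtbxi -> prefix_len=18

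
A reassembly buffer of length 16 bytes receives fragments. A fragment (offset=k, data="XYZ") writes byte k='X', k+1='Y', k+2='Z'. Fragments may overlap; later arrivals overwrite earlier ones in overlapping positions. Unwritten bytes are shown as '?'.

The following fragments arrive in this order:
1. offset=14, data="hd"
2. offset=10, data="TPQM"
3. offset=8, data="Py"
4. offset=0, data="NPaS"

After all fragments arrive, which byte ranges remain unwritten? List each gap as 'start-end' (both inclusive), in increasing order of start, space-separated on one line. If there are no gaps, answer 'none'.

Fragment 1: offset=14 len=2
Fragment 2: offset=10 len=4
Fragment 3: offset=8 len=2
Fragment 4: offset=0 len=4
Gaps: 4-7

Answer: 4-7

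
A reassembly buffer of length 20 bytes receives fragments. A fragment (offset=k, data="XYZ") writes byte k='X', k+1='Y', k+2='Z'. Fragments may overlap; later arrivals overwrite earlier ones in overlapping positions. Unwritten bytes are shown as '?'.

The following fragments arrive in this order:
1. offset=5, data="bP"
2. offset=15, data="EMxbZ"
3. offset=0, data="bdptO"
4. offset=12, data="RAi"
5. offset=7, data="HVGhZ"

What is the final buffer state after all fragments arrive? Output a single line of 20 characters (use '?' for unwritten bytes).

Answer: bdptObPHVGhZRAiEMxbZ

Derivation:
Fragment 1: offset=5 data="bP" -> buffer=?????bP?????????????
Fragment 2: offset=15 data="EMxbZ" -> buffer=?????bP????????EMxbZ
Fragment 3: offset=0 data="bdptO" -> buffer=bdptObP????????EMxbZ
Fragment 4: offset=12 data="RAi" -> buffer=bdptObP?????RAiEMxbZ
Fragment 5: offset=7 data="HVGhZ" -> buffer=bdptObPHVGhZRAiEMxbZ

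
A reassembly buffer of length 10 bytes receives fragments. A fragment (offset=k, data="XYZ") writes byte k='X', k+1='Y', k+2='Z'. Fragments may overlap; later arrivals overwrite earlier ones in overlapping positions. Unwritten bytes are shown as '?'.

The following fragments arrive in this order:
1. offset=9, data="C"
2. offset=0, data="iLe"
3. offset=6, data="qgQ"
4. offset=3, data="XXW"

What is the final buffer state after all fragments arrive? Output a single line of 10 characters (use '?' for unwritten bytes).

Fragment 1: offset=9 data="C" -> buffer=?????????C
Fragment 2: offset=0 data="iLe" -> buffer=iLe??????C
Fragment 3: offset=6 data="qgQ" -> buffer=iLe???qgQC
Fragment 4: offset=3 data="XXW" -> buffer=iLeXXWqgQC

Answer: iLeXXWqgQC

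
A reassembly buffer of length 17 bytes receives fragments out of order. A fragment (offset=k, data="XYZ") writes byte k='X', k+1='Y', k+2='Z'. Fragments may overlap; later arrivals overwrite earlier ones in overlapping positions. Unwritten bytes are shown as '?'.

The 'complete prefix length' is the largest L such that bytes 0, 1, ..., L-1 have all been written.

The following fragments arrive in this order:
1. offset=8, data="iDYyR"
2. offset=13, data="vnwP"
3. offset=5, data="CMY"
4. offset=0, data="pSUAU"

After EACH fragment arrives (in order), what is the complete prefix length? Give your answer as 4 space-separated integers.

Fragment 1: offset=8 data="iDYyR" -> buffer=????????iDYyR???? -> prefix_len=0
Fragment 2: offset=13 data="vnwP" -> buffer=????????iDYyRvnwP -> prefix_len=0
Fragment 3: offset=5 data="CMY" -> buffer=?????CMYiDYyRvnwP -> prefix_len=0
Fragment 4: offset=0 data="pSUAU" -> buffer=pSUAUCMYiDYyRvnwP -> prefix_len=17

Answer: 0 0 0 17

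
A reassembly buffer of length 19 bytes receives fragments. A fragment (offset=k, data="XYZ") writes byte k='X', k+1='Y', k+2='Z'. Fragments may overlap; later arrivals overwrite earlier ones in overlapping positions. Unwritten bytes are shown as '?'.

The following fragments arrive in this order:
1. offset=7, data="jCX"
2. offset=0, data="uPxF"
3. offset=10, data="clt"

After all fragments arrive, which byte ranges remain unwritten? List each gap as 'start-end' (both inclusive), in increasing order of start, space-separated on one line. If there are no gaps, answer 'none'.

Fragment 1: offset=7 len=3
Fragment 2: offset=0 len=4
Fragment 3: offset=10 len=3
Gaps: 4-6 13-18

Answer: 4-6 13-18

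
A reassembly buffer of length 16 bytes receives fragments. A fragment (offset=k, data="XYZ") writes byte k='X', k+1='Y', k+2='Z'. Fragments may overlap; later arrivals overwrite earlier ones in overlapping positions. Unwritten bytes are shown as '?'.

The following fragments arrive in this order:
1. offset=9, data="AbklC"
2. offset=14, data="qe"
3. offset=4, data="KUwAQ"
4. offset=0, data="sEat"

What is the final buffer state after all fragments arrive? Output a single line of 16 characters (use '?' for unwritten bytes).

Fragment 1: offset=9 data="AbklC" -> buffer=?????????AbklC??
Fragment 2: offset=14 data="qe" -> buffer=?????????AbklCqe
Fragment 3: offset=4 data="KUwAQ" -> buffer=????KUwAQAbklCqe
Fragment 4: offset=0 data="sEat" -> buffer=sEatKUwAQAbklCqe

Answer: sEatKUwAQAbklCqe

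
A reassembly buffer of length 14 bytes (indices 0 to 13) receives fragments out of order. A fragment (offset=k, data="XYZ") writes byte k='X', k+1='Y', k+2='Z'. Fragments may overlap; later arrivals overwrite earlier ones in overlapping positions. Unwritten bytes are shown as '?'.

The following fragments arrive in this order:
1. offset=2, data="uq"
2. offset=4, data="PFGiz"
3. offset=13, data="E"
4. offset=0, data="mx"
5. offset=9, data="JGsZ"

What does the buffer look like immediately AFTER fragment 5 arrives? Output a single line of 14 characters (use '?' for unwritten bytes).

Fragment 1: offset=2 data="uq" -> buffer=??uq??????????
Fragment 2: offset=4 data="PFGiz" -> buffer=??uqPFGiz?????
Fragment 3: offset=13 data="E" -> buffer=??uqPFGiz????E
Fragment 4: offset=0 data="mx" -> buffer=mxuqPFGiz????E
Fragment 5: offset=9 data="JGsZ" -> buffer=mxuqPFGizJGsZE

Answer: mxuqPFGizJGsZE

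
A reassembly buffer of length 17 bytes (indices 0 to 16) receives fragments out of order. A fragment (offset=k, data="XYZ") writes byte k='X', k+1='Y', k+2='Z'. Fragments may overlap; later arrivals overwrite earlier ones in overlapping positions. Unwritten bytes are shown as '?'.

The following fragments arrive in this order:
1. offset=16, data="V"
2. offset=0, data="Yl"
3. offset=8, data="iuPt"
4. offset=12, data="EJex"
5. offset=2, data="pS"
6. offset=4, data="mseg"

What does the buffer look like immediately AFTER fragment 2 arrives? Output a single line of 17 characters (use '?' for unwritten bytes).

Fragment 1: offset=16 data="V" -> buffer=????????????????V
Fragment 2: offset=0 data="Yl" -> buffer=Yl??????????????V

Answer: Yl??????????????V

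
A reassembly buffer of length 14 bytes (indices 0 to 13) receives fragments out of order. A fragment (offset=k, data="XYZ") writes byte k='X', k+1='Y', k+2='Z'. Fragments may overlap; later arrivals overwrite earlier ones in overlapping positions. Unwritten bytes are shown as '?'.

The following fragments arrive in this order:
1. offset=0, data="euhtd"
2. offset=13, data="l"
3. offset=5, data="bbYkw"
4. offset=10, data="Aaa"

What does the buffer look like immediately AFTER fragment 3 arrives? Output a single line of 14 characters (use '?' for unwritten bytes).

Fragment 1: offset=0 data="euhtd" -> buffer=euhtd?????????
Fragment 2: offset=13 data="l" -> buffer=euhtd????????l
Fragment 3: offset=5 data="bbYkw" -> buffer=euhtdbbYkw???l

Answer: euhtdbbYkw???l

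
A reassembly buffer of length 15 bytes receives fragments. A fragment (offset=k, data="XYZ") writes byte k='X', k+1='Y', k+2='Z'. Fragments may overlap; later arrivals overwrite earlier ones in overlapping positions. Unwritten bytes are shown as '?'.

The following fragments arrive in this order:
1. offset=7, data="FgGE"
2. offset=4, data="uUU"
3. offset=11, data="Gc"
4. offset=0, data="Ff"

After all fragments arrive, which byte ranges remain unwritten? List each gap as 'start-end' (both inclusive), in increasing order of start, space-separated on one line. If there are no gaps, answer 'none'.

Answer: 2-3 13-14

Derivation:
Fragment 1: offset=7 len=4
Fragment 2: offset=4 len=3
Fragment 3: offset=11 len=2
Fragment 4: offset=0 len=2
Gaps: 2-3 13-14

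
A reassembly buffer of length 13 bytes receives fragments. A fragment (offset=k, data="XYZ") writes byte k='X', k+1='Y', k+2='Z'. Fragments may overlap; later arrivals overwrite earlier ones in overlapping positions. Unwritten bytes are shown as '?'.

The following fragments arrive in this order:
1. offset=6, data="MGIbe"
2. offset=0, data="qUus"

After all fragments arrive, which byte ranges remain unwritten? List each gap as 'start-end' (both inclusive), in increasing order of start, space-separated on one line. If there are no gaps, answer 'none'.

Answer: 4-5 11-12

Derivation:
Fragment 1: offset=6 len=5
Fragment 2: offset=0 len=4
Gaps: 4-5 11-12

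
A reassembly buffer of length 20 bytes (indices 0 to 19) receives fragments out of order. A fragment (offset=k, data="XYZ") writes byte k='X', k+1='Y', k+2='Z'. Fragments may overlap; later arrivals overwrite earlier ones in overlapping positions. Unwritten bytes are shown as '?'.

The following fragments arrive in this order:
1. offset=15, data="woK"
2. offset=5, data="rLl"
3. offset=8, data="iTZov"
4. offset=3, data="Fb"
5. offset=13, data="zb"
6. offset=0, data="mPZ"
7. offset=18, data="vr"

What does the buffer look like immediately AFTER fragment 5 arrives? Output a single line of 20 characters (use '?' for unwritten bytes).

Fragment 1: offset=15 data="woK" -> buffer=???????????????woK??
Fragment 2: offset=5 data="rLl" -> buffer=?????rLl???????woK??
Fragment 3: offset=8 data="iTZov" -> buffer=?????rLliTZov??woK??
Fragment 4: offset=3 data="Fb" -> buffer=???FbrLliTZov??woK??
Fragment 5: offset=13 data="zb" -> buffer=???FbrLliTZovzbwoK??

Answer: ???FbrLliTZovzbwoK??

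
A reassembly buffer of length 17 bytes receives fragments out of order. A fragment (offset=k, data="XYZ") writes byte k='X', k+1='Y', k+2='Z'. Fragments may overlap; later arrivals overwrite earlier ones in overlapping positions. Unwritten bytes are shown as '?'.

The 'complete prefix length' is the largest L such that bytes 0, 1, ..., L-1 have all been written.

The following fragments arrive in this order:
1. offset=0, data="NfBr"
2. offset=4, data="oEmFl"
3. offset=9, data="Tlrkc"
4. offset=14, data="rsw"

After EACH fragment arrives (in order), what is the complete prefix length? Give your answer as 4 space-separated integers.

Fragment 1: offset=0 data="NfBr" -> buffer=NfBr????????????? -> prefix_len=4
Fragment 2: offset=4 data="oEmFl" -> buffer=NfBroEmFl???????? -> prefix_len=9
Fragment 3: offset=9 data="Tlrkc" -> buffer=NfBroEmFlTlrkc??? -> prefix_len=14
Fragment 4: offset=14 data="rsw" -> buffer=NfBroEmFlTlrkcrsw -> prefix_len=17

Answer: 4 9 14 17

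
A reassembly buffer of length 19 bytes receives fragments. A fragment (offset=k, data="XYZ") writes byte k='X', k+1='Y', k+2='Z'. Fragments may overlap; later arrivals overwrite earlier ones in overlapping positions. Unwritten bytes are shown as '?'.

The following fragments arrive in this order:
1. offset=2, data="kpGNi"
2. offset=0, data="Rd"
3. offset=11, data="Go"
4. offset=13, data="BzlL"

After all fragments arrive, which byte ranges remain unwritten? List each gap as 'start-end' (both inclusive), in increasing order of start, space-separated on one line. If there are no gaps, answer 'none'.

Answer: 7-10 17-18

Derivation:
Fragment 1: offset=2 len=5
Fragment 2: offset=0 len=2
Fragment 3: offset=11 len=2
Fragment 4: offset=13 len=4
Gaps: 7-10 17-18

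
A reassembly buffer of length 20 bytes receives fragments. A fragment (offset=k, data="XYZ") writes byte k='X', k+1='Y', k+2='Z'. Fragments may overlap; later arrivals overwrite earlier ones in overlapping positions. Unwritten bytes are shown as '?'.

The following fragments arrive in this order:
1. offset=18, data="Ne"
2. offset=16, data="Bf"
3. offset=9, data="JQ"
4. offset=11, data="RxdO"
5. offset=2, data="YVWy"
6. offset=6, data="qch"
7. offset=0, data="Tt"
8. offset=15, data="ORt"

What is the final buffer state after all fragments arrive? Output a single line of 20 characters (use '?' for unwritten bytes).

Fragment 1: offset=18 data="Ne" -> buffer=??????????????????Ne
Fragment 2: offset=16 data="Bf" -> buffer=????????????????BfNe
Fragment 3: offset=9 data="JQ" -> buffer=?????????JQ?????BfNe
Fragment 4: offset=11 data="RxdO" -> buffer=?????????JQRxdO?BfNe
Fragment 5: offset=2 data="YVWy" -> buffer=??YVWy???JQRxdO?BfNe
Fragment 6: offset=6 data="qch" -> buffer=??YVWyqchJQRxdO?BfNe
Fragment 7: offset=0 data="Tt" -> buffer=TtYVWyqchJQRxdO?BfNe
Fragment 8: offset=15 data="ORt" -> buffer=TtYVWyqchJQRxdOORtNe

Answer: TtYVWyqchJQRxdOORtNe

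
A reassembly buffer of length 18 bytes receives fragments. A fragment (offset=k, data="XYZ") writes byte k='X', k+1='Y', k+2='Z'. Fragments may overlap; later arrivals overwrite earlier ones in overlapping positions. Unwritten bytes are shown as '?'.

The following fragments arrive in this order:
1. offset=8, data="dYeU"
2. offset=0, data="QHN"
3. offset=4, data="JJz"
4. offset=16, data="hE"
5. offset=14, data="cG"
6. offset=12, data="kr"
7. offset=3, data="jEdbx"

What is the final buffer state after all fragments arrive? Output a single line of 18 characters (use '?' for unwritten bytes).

Answer: QHNjEdbxdYeUkrcGhE

Derivation:
Fragment 1: offset=8 data="dYeU" -> buffer=????????dYeU??????
Fragment 2: offset=0 data="QHN" -> buffer=QHN?????dYeU??????
Fragment 3: offset=4 data="JJz" -> buffer=QHN?JJz?dYeU??????
Fragment 4: offset=16 data="hE" -> buffer=QHN?JJz?dYeU????hE
Fragment 5: offset=14 data="cG" -> buffer=QHN?JJz?dYeU??cGhE
Fragment 6: offset=12 data="kr" -> buffer=QHN?JJz?dYeUkrcGhE
Fragment 7: offset=3 data="jEdbx" -> buffer=QHNjEdbxdYeUkrcGhE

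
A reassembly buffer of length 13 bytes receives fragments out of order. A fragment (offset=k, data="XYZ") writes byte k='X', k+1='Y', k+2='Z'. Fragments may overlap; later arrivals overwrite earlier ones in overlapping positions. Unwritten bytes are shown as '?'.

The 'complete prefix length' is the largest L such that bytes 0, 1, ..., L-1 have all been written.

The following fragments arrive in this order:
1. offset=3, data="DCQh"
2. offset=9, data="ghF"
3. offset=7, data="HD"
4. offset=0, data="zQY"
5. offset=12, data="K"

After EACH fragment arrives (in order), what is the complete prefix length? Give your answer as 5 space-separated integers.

Answer: 0 0 0 12 13

Derivation:
Fragment 1: offset=3 data="DCQh" -> buffer=???DCQh?????? -> prefix_len=0
Fragment 2: offset=9 data="ghF" -> buffer=???DCQh??ghF? -> prefix_len=0
Fragment 3: offset=7 data="HD" -> buffer=???DCQhHDghF? -> prefix_len=0
Fragment 4: offset=0 data="zQY" -> buffer=zQYDCQhHDghF? -> prefix_len=12
Fragment 5: offset=12 data="K" -> buffer=zQYDCQhHDghFK -> prefix_len=13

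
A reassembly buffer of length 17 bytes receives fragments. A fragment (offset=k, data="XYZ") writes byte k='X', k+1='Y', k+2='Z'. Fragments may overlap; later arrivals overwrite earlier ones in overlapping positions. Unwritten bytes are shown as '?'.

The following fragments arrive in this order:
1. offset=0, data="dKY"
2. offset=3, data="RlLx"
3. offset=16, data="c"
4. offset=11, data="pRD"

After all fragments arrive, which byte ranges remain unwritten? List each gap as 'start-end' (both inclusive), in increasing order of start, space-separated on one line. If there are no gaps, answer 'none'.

Fragment 1: offset=0 len=3
Fragment 2: offset=3 len=4
Fragment 3: offset=16 len=1
Fragment 4: offset=11 len=3
Gaps: 7-10 14-15

Answer: 7-10 14-15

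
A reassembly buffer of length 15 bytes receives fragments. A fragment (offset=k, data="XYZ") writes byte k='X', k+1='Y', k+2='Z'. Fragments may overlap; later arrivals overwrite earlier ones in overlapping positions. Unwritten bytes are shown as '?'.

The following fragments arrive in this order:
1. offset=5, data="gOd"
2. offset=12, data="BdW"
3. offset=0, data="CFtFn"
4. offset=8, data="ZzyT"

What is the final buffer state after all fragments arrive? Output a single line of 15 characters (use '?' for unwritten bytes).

Answer: CFtFngOdZzyTBdW

Derivation:
Fragment 1: offset=5 data="gOd" -> buffer=?????gOd???????
Fragment 2: offset=12 data="BdW" -> buffer=?????gOd????BdW
Fragment 3: offset=0 data="CFtFn" -> buffer=CFtFngOd????BdW
Fragment 4: offset=8 data="ZzyT" -> buffer=CFtFngOdZzyTBdW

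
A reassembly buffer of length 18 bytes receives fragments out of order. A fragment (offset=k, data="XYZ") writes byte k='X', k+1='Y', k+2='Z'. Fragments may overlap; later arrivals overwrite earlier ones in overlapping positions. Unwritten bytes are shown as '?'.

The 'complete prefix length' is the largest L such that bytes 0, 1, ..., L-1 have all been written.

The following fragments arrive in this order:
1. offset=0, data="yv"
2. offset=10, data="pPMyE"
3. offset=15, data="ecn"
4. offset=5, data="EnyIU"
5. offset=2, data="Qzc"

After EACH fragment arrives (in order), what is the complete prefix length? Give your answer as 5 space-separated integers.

Fragment 1: offset=0 data="yv" -> buffer=yv???????????????? -> prefix_len=2
Fragment 2: offset=10 data="pPMyE" -> buffer=yv????????pPMyE??? -> prefix_len=2
Fragment 3: offset=15 data="ecn" -> buffer=yv????????pPMyEecn -> prefix_len=2
Fragment 4: offset=5 data="EnyIU" -> buffer=yv???EnyIUpPMyEecn -> prefix_len=2
Fragment 5: offset=2 data="Qzc" -> buffer=yvQzcEnyIUpPMyEecn -> prefix_len=18

Answer: 2 2 2 2 18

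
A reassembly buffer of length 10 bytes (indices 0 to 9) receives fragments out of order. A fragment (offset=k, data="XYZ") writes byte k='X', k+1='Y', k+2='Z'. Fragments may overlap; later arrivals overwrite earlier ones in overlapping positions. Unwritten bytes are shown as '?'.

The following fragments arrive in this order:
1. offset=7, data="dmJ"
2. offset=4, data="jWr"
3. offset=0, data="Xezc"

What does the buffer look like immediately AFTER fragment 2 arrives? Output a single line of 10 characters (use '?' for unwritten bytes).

Fragment 1: offset=7 data="dmJ" -> buffer=???????dmJ
Fragment 2: offset=4 data="jWr" -> buffer=????jWrdmJ

Answer: ????jWrdmJ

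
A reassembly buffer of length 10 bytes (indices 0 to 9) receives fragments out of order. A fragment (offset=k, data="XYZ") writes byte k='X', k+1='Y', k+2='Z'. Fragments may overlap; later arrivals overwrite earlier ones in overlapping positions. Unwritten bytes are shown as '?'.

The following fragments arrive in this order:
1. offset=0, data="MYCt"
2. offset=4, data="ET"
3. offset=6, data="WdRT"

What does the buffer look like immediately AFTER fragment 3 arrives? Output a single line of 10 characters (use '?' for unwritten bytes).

Fragment 1: offset=0 data="MYCt" -> buffer=MYCt??????
Fragment 2: offset=4 data="ET" -> buffer=MYCtET????
Fragment 3: offset=6 data="WdRT" -> buffer=MYCtETWdRT

Answer: MYCtETWdRT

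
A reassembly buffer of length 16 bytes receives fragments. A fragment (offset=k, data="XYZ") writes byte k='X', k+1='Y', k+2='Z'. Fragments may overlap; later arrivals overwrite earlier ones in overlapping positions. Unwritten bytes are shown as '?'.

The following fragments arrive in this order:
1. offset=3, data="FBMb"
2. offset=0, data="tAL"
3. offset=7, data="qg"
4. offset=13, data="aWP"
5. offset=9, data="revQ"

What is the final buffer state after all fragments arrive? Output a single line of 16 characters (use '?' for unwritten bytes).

Answer: tALFBMbqgrevQaWP

Derivation:
Fragment 1: offset=3 data="FBMb" -> buffer=???FBMb?????????
Fragment 2: offset=0 data="tAL" -> buffer=tALFBMb?????????
Fragment 3: offset=7 data="qg" -> buffer=tALFBMbqg???????
Fragment 4: offset=13 data="aWP" -> buffer=tALFBMbqg????aWP
Fragment 5: offset=9 data="revQ" -> buffer=tALFBMbqgrevQaWP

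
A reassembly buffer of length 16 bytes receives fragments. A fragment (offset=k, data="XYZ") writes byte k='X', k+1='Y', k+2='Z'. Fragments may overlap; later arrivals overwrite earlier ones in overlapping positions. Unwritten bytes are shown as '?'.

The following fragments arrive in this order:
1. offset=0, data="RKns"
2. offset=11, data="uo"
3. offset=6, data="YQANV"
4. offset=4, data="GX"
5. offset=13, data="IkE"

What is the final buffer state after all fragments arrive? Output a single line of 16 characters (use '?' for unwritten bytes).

Answer: RKnsGXYQANVuoIkE

Derivation:
Fragment 1: offset=0 data="RKns" -> buffer=RKns????????????
Fragment 2: offset=11 data="uo" -> buffer=RKns???????uo???
Fragment 3: offset=6 data="YQANV" -> buffer=RKns??YQANVuo???
Fragment 4: offset=4 data="GX" -> buffer=RKnsGXYQANVuo???
Fragment 5: offset=13 data="IkE" -> buffer=RKnsGXYQANVuoIkE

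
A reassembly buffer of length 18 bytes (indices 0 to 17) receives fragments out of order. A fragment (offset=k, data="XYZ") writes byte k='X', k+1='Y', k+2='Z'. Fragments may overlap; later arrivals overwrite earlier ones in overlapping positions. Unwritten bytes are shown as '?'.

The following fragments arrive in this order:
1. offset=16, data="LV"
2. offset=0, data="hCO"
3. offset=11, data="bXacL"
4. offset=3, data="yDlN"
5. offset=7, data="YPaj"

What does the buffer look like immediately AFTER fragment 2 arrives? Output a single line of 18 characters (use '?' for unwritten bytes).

Fragment 1: offset=16 data="LV" -> buffer=????????????????LV
Fragment 2: offset=0 data="hCO" -> buffer=hCO?????????????LV

Answer: hCO?????????????LV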